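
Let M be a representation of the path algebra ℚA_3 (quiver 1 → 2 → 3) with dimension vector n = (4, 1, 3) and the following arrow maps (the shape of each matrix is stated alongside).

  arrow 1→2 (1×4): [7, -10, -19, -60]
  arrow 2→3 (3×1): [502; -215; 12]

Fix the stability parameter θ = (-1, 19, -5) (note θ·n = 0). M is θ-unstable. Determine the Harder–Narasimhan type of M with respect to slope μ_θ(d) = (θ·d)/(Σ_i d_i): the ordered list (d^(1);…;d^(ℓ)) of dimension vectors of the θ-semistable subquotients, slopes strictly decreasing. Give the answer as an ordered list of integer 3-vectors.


Barcode: M ≅ I[1,1]^3, I[1,3], I[3,3]^2. HN layers by μ_θ (3 steps, strictly decreasing):
  μ^(1)=7; μ^(2)=-1; μ^(3)=-5

((0, 1, 1); (4, 0, 0); (0, 0, 2))


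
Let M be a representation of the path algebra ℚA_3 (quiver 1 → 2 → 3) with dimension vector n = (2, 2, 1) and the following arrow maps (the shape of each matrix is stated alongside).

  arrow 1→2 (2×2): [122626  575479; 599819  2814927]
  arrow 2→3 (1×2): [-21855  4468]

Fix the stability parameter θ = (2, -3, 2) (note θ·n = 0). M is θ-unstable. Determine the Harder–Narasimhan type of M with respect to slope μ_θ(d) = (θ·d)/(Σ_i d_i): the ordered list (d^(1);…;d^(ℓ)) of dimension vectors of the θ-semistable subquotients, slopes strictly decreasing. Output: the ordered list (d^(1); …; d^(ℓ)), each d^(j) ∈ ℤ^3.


Barcode: M ≅ I[1,2], I[1,3]. HN layers by μ_θ (2 steps, strictly decreasing):
  μ^(1)=2; μ^(2)=-1/2

((0, 0, 1); (2, 2, 0))


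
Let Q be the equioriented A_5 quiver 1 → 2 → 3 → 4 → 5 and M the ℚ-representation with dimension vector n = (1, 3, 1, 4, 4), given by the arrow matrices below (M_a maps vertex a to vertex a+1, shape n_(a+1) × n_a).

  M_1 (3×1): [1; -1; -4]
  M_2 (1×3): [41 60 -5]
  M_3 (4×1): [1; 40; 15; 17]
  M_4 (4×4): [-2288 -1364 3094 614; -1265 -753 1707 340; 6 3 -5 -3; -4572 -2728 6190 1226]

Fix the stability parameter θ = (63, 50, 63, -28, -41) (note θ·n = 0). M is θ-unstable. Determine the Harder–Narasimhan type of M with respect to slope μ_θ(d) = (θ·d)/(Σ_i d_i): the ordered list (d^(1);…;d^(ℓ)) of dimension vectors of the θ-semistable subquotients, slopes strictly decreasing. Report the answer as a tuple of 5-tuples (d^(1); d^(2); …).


Via rank(M_{q-1}∘⋯∘M_p): M ≅ I[1,4], I[2,2]^2, I[4,5]^3, I[5,5].
μ_θ-semistable layers: μ^(1)=50; μ^(2)=37; μ^(3)=-69/2; μ^(4)=-41

((0, 2, 0, 0, 0); (1, 1, 1, 1, 0); (0, 0, 0, 3, 3); (0, 0, 0, 0, 1))


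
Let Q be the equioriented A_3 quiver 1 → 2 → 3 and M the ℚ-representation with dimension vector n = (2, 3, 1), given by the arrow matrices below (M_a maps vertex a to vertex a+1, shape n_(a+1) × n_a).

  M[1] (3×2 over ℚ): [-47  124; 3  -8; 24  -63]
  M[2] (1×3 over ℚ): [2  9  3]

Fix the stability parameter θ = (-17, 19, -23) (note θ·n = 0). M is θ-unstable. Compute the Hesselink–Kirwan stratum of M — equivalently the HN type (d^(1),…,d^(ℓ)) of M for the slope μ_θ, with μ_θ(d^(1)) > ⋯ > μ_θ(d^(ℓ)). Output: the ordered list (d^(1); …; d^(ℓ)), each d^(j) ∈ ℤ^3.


Via rank(M_{q-1}∘⋯∘M_p): M ≅ I[1,2], I[1,3], I[2,2].
μ_θ-semistable layers: μ^(1)=19; μ^(2)=-2; μ^(3)=-17

((0, 2, 0); (0, 1, 1); (2, 0, 0))


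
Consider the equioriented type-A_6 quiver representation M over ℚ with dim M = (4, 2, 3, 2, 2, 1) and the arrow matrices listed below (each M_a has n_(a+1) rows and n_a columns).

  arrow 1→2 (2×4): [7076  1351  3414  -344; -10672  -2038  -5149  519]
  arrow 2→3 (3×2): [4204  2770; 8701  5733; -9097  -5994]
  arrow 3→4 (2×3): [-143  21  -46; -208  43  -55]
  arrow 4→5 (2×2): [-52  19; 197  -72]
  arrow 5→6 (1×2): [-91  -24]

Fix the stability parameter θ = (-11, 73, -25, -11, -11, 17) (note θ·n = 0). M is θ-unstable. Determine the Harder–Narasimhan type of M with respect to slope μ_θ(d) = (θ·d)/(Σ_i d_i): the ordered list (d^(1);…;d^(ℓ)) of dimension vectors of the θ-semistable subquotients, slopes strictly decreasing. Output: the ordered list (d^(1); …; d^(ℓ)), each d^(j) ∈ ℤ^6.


Interval decomposition of M: I[1,1]^2, I[1,5], I[1,6], I[3,3].
HN type (ℓ=4): μ^(1)=17; μ^(2)=13/2; μ^(3)=-11; μ^(4)=-25

((0, 0, 0, 0, 0, 1); (0, 2, 2, 2, 2, 0); (4, 0, 0, 0, 0, 0); (0, 0, 1, 0, 0, 0))


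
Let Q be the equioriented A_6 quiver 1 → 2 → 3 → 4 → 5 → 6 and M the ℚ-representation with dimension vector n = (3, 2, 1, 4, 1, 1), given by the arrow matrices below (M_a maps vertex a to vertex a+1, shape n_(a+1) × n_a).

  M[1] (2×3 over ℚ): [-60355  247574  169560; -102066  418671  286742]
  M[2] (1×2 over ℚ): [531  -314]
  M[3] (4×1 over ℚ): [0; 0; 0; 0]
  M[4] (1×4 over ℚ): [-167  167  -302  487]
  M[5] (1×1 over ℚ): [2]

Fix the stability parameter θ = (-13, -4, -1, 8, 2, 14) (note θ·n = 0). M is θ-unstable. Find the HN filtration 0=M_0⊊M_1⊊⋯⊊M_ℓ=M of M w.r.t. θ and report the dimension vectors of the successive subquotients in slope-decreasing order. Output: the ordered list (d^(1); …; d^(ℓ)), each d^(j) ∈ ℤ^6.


Via rank(M_{q-1}∘⋯∘M_p): M ≅ I[1,1], I[1,2], I[1,3], I[4,4]^3, I[4,6].
μ_θ-semistable layers: μ^(1)=14; μ^(2)=8; μ^(3)=5; μ^(4)=-1; μ^(5)=-4; μ^(6)=-13

((0, 0, 0, 0, 0, 1); (0, 0, 0, 3, 0, 0); (0, 0, 0, 1, 1, 0); (0, 0, 1, 0, 0, 0); (0, 2, 0, 0, 0, 0); (3, 0, 0, 0, 0, 0))


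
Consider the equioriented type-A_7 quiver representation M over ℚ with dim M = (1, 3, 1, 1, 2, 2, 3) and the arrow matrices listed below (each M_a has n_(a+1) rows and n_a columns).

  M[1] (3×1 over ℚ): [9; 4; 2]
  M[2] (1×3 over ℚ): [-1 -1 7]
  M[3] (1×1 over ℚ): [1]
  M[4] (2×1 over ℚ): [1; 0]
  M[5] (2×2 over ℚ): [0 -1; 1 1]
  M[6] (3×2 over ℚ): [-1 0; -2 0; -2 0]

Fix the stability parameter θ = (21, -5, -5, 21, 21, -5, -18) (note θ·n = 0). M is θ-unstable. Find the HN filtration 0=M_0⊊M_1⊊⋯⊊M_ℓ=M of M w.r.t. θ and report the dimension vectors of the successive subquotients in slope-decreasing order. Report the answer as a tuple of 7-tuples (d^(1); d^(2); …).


Via rank(M_{q-1}∘⋯∘M_p): M ≅ I[1,6], I[2,2]^2, I[5,7], I[7,7]^2.
μ_θ-semistable layers: μ^(1)=37/3; μ^(2)=11/3; μ^(3)=-2/3; μ^(4)=-5; μ^(5)=-18

((0, 0, 0, 1, 1, 1, 0); (1, 1, 1, 0, 0, 0, 0); (0, 0, 0, 0, 1, 1, 1); (0, 2, 0, 0, 0, 0, 0); (0, 0, 0, 0, 0, 0, 2))


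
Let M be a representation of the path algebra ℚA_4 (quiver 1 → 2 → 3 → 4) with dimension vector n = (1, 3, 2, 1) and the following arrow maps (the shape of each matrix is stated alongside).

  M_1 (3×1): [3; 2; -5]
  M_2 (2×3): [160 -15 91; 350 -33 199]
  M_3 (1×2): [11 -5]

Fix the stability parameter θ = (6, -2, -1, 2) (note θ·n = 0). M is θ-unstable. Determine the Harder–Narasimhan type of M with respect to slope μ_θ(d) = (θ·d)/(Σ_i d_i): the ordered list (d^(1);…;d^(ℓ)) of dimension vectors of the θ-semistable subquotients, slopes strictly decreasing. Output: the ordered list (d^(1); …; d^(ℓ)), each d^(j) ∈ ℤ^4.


Interval decomposition of M: I[1,3], I[2,2], I[2,4].
HN type (ℓ=4): μ^(1)=2; μ^(2)=1; μ^(3)=-1; μ^(4)=-2

((0, 0, 0, 1); (1, 1, 1, 0); (0, 0, 1, 0); (0, 2, 0, 0))


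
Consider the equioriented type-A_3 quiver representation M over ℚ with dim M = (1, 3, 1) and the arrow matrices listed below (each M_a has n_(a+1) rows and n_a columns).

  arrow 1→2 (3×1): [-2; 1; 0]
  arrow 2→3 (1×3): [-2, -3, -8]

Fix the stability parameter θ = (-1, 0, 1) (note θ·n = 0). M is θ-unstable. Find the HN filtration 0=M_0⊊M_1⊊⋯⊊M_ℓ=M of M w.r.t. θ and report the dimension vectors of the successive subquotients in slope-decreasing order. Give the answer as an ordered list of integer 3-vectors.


Via rank(M_{q-1}∘⋯∘M_p): M ≅ I[1,3], I[2,2]^2.
μ_θ-semistable layers: μ^(1)=1; μ^(2)=0; μ^(3)=-1

((0, 0, 1); (0, 3, 0); (1, 0, 0))


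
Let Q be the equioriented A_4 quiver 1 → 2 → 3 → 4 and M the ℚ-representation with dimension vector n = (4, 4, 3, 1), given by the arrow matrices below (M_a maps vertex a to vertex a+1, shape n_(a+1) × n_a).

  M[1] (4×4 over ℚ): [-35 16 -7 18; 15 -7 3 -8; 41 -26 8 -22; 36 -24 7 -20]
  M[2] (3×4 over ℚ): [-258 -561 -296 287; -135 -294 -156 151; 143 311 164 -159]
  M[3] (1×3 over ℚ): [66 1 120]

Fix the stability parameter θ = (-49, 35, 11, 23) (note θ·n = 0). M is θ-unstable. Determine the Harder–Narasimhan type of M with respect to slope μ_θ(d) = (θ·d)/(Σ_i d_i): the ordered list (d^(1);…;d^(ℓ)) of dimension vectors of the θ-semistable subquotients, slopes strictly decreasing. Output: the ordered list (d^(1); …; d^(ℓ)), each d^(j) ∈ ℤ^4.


Interval decomposition of M: I[1,1], I[1,3]^2, I[1,4], I[2,2].
HN type (ℓ=3): μ^(1)=35; μ^(2)=23; μ^(3)=-49

((0, 1, 0, 0); (0, 3, 3, 1); (4, 0, 0, 0))


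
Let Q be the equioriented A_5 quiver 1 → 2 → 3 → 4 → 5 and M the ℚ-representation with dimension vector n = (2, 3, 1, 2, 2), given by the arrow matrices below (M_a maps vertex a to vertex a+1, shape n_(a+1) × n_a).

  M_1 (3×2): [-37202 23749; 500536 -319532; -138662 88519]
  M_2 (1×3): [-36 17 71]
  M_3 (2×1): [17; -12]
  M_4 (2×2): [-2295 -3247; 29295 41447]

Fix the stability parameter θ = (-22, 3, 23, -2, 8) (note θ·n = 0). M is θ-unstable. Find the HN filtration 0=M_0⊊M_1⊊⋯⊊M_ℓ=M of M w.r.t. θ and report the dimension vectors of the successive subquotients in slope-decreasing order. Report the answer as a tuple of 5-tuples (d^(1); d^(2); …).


Interval decomposition of M: I[1,1], I[1,5], I[2,2]^2, I[4,4], I[5,5].
HN type (ℓ=5): μ^(1)=29/3; μ^(2)=8; μ^(3)=3; μ^(4)=-2; μ^(5)=-22

((0, 0, 1, 1, 1); (0, 0, 0, 0, 1); (0, 3, 0, 0, 0); (0, 0, 0, 1, 0); (2, 0, 0, 0, 0))


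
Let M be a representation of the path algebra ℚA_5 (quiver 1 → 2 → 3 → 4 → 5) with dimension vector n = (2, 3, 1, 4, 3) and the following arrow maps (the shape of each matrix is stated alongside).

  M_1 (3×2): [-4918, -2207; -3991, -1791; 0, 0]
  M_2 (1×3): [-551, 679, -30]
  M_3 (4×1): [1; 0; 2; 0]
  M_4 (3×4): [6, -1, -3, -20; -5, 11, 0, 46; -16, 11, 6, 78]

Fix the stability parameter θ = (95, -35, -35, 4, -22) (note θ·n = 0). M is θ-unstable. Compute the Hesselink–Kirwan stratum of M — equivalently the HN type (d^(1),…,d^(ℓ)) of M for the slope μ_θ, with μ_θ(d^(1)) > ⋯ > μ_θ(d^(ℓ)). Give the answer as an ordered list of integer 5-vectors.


Interval decomposition of M: I[1,2], I[1,5], I[2,2], I[4,4], I[4,5]^2.
HN type (ℓ=5): μ^(1)=30; μ^(2)=4; μ^(3)=7/5; μ^(4)=-9; μ^(5)=-35

((1, 1, 0, 0, 0); (0, 0, 0, 1, 0); (1, 1, 1, 1, 1); (0, 0, 0, 2, 2); (0, 1, 0, 0, 0))


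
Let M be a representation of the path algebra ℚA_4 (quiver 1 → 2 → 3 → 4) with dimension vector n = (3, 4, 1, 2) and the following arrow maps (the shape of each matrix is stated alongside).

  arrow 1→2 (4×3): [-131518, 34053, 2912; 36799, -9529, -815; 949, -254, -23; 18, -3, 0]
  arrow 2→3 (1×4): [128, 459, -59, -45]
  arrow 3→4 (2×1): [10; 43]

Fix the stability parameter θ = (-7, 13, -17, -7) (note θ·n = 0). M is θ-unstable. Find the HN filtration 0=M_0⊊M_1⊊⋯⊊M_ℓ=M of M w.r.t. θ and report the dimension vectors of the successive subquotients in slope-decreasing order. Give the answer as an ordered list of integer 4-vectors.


Interval decomposition of M: I[1,1], I[1,2], I[1,4], I[2,2]^2, I[4,4].
HN type (ℓ=3): μ^(1)=13; μ^(2)=-11/3; μ^(3)=-7

((0, 3, 0, 0); (0, 1, 1, 1); (3, 0, 0, 1))


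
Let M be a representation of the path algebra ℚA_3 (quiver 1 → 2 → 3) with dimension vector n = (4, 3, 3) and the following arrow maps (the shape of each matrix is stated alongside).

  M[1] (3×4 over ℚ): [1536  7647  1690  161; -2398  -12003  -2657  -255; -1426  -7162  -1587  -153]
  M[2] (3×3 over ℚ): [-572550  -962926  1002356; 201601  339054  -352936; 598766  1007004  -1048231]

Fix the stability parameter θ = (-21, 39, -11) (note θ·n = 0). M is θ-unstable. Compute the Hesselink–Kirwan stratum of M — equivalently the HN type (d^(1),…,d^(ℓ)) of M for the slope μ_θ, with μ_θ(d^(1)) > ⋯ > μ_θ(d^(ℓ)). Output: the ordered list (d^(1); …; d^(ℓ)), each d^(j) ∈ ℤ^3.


Interval decomposition of M: I[1,1], I[1,3]^3.
HN type (ℓ=2): μ^(1)=14; μ^(2)=-21

((0, 3, 3); (4, 0, 0))


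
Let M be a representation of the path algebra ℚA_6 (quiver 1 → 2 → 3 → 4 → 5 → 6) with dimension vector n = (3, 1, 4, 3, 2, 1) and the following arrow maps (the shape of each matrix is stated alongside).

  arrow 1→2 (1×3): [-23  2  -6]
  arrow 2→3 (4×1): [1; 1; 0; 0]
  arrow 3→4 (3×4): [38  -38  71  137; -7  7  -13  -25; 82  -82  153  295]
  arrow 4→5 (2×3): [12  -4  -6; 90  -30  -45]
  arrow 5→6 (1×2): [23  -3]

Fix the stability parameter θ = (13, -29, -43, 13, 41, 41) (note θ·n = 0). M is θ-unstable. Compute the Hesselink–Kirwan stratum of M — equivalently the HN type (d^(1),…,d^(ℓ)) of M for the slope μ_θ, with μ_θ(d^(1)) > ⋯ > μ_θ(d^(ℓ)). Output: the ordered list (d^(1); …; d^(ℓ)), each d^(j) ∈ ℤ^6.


Via rank(M_{q-1}∘⋯∘M_p): M ≅ I[1,1]^2, I[1,3], I[3,3], I[3,4], I[3,6], I[4,4], I[5,5].
μ_θ-semistable layers: μ^(1)=41; μ^(2)=13; μ^(3)=-59/3; μ^(4)=-43

((0, 0, 0, 0, 2, 1); (2, 0, 0, 3, 0, 0); (1, 1, 1, 0, 0, 0); (0, 0, 3, 0, 0, 0))


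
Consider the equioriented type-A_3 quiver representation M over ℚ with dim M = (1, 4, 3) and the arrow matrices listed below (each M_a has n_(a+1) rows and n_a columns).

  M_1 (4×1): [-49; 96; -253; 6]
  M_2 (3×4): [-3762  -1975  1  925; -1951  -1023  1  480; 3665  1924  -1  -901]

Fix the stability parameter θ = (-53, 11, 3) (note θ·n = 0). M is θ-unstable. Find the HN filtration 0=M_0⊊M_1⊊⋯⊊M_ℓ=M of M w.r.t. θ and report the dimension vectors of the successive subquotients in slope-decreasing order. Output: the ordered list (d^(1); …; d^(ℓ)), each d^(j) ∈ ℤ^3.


Interval decomposition of M: I[1,3], I[2,2], I[2,3]^2.
HN type (ℓ=3): μ^(1)=11; μ^(2)=7; μ^(3)=-53

((0, 1, 0); (0, 3, 3); (1, 0, 0))


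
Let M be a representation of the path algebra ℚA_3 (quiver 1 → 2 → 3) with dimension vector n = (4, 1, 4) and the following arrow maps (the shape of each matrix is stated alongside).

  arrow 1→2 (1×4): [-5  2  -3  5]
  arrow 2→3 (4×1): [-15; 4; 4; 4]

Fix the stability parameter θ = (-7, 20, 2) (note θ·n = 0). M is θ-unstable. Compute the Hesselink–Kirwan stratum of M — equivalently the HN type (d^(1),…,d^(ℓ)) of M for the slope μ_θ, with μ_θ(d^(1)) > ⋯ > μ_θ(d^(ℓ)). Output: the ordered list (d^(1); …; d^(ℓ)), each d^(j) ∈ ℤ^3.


Barcode: M ≅ I[1,1]^3, I[1,3], I[3,3]^3. HN layers by μ_θ (3 steps, strictly decreasing):
  μ^(1)=11; μ^(2)=2; μ^(3)=-7

((0, 1, 1); (0, 0, 3); (4, 0, 0))


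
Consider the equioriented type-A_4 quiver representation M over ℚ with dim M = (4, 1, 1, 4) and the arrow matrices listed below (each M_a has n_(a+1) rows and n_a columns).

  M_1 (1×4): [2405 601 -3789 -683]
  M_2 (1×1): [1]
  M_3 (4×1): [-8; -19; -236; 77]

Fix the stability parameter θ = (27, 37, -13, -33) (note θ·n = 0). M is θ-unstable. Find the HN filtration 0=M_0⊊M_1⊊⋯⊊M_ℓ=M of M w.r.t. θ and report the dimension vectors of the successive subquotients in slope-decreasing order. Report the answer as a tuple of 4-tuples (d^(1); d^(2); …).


Interval decomposition of M: I[1,1]^3, I[1,4], I[4,4]^3.
HN type (ℓ=3): μ^(1)=27; μ^(2)=9/2; μ^(3)=-33

((3, 0, 0, 0); (1, 1, 1, 1); (0, 0, 0, 3))


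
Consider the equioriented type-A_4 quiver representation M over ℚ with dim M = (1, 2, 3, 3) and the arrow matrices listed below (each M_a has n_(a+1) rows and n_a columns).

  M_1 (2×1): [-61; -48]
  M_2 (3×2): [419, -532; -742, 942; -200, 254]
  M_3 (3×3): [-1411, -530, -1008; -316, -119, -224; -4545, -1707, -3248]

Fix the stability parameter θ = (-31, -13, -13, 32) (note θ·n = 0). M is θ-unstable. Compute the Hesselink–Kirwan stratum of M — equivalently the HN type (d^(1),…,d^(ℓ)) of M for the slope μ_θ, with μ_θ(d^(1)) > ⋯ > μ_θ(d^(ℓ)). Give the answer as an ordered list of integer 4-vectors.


Barcode: M ≅ I[1,4], I[2,4], I[3,3], I[4,4]. HN layers by μ_θ (3 steps, strictly decreasing):
  μ^(1)=32; μ^(2)=-13; μ^(3)=-31

((0, 0, 0, 3); (0, 2, 3, 0); (1, 0, 0, 0))


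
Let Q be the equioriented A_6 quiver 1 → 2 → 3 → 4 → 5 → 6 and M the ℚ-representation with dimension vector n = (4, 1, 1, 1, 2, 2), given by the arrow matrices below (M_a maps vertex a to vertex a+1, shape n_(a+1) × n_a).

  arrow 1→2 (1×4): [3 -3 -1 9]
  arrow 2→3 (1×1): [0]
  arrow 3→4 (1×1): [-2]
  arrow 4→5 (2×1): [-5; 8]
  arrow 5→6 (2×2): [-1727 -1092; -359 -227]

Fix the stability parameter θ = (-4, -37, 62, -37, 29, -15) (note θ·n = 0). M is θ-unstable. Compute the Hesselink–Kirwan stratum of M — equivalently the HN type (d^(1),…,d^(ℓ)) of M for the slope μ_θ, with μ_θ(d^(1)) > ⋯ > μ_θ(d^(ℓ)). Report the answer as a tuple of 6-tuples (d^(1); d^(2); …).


Via rank(M_{q-1}∘⋯∘M_p): M ≅ I[1,1]^3, I[1,2], I[3,6], I[5,6].
μ_θ-semistable layers: μ^(1)=39/4; μ^(2)=7; μ^(3)=-4; μ^(4)=-41/2

((0, 0, 1, 1, 1, 1); (0, 0, 0, 0, 1, 1); (3, 0, 0, 0, 0, 0); (1, 1, 0, 0, 0, 0))


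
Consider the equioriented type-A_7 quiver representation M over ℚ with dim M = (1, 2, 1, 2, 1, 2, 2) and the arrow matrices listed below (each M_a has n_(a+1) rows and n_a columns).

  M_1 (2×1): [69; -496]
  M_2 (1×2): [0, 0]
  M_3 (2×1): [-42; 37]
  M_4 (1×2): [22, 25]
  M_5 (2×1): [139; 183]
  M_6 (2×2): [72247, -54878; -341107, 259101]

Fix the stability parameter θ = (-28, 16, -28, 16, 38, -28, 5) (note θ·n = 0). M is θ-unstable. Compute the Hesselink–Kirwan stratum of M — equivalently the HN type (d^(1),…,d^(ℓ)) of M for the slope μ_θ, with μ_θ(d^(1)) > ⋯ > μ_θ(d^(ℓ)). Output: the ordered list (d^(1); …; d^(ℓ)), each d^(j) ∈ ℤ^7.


Barcode: M ≅ I[1,2], I[2,2], I[3,7], I[4,4], I[6,7]. HN layers by μ_θ (4 steps, strictly decreasing):
  μ^(1)=16; μ^(2)=31/4; μ^(3)=5; μ^(4)=-28

((0, 2, 0, 1, 0, 0, 0); (0, 0, 0, 1, 1, 1, 1); (0, 0, 0, 0, 0, 0, 1); (1, 0, 1, 0, 0, 1, 0))


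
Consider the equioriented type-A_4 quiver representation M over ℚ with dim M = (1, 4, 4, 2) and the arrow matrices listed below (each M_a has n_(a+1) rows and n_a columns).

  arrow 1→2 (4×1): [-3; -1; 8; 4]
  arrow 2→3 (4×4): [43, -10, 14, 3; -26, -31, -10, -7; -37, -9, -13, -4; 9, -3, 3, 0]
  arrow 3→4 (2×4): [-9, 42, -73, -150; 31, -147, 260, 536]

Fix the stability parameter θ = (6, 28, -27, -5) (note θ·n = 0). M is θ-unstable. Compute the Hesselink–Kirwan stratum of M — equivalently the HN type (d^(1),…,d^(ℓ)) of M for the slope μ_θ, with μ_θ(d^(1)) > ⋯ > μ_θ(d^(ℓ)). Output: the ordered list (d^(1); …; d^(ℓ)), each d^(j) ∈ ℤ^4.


Via rank(M_{q-1}∘⋯∘M_p): M ≅ I[1,4], I[2,2], I[2,3], I[2,4], I[3,3].
μ_θ-semistable layers: μ^(1)=28; μ^(2)=1/2; μ^(3)=-4/3; μ^(4)=-27

((0, 1, 0, 0); (1, 2, 2, 1); (0, 1, 1, 1); (0, 0, 1, 0))


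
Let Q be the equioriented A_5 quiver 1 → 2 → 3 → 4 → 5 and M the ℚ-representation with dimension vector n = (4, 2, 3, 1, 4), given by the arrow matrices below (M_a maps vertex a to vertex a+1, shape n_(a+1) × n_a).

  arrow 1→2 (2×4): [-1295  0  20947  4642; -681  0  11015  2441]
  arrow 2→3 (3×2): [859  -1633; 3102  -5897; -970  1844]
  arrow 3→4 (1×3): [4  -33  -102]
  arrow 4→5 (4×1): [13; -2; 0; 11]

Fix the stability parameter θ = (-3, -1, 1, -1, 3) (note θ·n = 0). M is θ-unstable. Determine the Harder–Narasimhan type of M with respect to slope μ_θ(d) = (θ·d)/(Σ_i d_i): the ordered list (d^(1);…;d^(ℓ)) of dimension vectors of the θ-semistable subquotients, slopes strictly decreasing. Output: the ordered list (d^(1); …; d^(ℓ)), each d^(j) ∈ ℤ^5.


Interval decomposition of M: I[1,1]^2, I[1,3], I[1,5], I[3,3], I[5,5]^3.
HN type (ℓ=5): μ^(1)=3; μ^(2)=1; μ^(3)=0; μ^(4)=-1; μ^(5)=-3

((0, 0, 0, 0, 4); (0, 0, 2, 0, 0); (0, 0, 1, 1, 0); (0, 2, 0, 0, 0); (4, 0, 0, 0, 0))


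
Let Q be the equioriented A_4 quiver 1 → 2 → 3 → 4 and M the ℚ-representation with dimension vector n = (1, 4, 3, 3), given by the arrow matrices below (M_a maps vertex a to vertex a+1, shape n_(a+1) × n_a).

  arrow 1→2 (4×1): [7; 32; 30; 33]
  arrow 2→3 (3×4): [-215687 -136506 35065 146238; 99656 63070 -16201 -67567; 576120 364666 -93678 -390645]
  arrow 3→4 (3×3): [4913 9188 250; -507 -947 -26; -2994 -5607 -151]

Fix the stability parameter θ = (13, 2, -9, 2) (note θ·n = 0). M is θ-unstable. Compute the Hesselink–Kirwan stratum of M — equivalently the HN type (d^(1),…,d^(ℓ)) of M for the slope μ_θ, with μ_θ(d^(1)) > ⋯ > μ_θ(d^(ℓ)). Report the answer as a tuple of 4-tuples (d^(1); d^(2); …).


Interval decomposition of M: I[1,4], I[2,2], I[2,4]^2.
HN type (ℓ=2): μ^(1)=2; μ^(2)=-7/2

((1, 2, 1, 3); (0, 2, 2, 0))


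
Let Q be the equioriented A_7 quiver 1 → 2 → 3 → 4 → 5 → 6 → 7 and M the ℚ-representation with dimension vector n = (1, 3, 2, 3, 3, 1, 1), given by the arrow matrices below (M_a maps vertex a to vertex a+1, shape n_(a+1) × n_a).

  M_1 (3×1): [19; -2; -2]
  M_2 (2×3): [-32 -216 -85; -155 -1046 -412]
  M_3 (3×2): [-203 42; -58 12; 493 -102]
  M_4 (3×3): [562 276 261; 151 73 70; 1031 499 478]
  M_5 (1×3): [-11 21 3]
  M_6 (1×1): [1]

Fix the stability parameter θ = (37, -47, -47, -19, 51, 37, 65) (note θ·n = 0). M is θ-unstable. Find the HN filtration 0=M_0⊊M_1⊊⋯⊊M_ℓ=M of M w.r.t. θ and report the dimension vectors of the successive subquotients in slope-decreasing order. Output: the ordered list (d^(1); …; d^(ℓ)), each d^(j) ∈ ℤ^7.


Via rank(M_{q-1}∘⋯∘M_p): M ≅ I[1,3], I[2,2], I[2,7], I[4,5]^2.
μ_θ-semistable layers: μ^(1)=65; μ^(2)=51; μ^(3)=44; μ^(4)=-19; μ^(5)=-47

((0, 0, 0, 0, 0, 0, 1); (0, 0, 0, 0, 2, 0, 0); (0, 0, 0, 0, 1, 1, 0); (1, 1, 1, 3, 0, 0, 0); (0, 2, 1, 0, 0, 0, 0))


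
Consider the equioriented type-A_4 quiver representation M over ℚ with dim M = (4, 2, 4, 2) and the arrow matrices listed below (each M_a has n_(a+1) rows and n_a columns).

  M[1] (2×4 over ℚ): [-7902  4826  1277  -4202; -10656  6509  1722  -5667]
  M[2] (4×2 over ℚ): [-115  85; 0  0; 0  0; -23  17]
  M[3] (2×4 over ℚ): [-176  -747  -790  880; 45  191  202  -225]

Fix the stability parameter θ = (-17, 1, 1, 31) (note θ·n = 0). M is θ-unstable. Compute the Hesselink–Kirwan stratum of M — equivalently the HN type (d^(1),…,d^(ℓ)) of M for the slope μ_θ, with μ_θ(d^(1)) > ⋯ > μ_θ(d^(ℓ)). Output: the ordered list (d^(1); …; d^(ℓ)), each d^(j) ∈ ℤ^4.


Barcode: M ≅ I[1,1]^2, I[1,2], I[1,3], I[3,3], I[3,4]^2. HN layers by μ_θ (3 steps, strictly decreasing):
  μ^(1)=31; μ^(2)=1; μ^(3)=-17

((0, 0, 0, 2); (0, 2, 4, 0); (4, 0, 0, 0))


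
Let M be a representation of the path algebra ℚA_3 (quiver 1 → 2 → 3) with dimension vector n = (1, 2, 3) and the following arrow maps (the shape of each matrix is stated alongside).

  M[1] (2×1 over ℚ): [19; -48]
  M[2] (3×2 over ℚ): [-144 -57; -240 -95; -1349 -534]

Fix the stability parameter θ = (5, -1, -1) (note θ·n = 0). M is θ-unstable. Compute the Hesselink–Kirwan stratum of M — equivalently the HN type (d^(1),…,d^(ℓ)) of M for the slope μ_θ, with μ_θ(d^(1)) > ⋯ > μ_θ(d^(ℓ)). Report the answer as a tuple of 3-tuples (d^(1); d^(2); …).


Barcode: M ≅ I[1,3], I[2,3], I[3,3]. HN layers by μ_θ (2 steps, strictly decreasing):
  μ^(1)=1; μ^(2)=-1

((1, 1, 1); (0, 1, 2))


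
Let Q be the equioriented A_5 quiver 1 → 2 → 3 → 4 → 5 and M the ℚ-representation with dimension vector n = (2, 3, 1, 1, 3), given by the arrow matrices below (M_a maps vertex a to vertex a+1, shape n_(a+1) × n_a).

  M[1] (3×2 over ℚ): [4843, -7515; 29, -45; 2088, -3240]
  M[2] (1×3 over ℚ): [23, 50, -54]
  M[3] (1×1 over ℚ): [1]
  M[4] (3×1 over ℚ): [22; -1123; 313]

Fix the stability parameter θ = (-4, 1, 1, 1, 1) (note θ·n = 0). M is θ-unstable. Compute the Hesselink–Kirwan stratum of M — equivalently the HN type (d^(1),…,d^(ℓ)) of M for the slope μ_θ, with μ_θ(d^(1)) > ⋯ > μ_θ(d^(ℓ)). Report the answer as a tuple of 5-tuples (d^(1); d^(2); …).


Barcode: M ≅ I[1,1], I[1,5], I[2,2]^2, I[5,5]^2. HN layers by μ_θ (2 steps, strictly decreasing):
  μ^(1)=1; μ^(2)=-4

((0, 3, 1, 1, 3); (2, 0, 0, 0, 0))


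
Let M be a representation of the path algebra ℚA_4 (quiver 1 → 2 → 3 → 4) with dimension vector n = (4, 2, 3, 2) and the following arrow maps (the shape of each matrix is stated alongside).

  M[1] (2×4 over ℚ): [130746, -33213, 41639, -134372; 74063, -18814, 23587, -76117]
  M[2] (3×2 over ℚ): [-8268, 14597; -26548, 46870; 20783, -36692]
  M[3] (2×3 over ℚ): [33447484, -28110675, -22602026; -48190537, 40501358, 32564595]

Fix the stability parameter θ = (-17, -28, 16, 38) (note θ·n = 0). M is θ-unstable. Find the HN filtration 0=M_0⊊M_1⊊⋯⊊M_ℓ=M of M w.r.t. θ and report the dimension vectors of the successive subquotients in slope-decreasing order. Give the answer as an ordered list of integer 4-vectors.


Barcode: M ≅ I[1,1]^2, I[1,3], I[1,4], I[3,4]. HN layers by μ_θ (4 steps, strictly decreasing):
  μ^(1)=38; μ^(2)=16; μ^(3)=-17; μ^(4)=-45/2

((0, 0, 0, 2); (0, 0, 3, 0); (2, 0, 0, 0); (2, 2, 0, 0))


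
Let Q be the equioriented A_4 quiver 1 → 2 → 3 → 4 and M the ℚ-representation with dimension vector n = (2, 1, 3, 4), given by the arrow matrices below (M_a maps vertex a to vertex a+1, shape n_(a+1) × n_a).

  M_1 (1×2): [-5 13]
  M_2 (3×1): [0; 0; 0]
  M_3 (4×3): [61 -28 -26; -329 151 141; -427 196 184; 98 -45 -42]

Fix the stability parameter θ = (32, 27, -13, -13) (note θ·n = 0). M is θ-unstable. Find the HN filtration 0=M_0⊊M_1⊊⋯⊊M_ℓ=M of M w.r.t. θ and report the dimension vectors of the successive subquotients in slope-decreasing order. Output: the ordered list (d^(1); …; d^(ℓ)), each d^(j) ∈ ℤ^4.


Via rank(M_{q-1}∘⋯∘M_p): M ≅ I[1,1], I[1,2], I[3,4]^3, I[4,4].
μ_θ-semistable layers: μ^(1)=32; μ^(2)=59/2; μ^(3)=-13

((1, 0, 0, 0); (1, 1, 0, 0); (0, 0, 3, 4))


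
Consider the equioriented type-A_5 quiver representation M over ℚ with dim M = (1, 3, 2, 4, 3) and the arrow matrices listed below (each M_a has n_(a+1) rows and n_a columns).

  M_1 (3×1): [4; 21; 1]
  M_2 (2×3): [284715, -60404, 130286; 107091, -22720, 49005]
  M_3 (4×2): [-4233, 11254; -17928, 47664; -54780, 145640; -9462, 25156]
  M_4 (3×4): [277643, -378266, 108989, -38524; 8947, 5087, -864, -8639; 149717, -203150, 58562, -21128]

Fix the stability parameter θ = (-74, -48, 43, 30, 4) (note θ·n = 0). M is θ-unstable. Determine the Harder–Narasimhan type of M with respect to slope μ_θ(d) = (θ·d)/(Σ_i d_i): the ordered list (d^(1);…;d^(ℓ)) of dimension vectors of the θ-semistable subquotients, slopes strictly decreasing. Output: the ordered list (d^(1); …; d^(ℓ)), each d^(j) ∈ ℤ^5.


Barcode: M ≅ I[1,3], I[2,2], I[2,5], I[4,4], I[4,5]^2. HN layers by μ_θ (6 steps, strictly decreasing):
  μ^(1)=43; μ^(2)=30; μ^(3)=77/3; μ^(4)=17; μ^(5)=-48; μ^(6)=-74

((0, 0, 1, 0, 0); (0, 0, 0, 1, 0); (0, 0, 1, 1, 1); (0, 0, 0, 2, 2); (0, 3, 0, 0, 0); (1, 0, 0, 0, 0))


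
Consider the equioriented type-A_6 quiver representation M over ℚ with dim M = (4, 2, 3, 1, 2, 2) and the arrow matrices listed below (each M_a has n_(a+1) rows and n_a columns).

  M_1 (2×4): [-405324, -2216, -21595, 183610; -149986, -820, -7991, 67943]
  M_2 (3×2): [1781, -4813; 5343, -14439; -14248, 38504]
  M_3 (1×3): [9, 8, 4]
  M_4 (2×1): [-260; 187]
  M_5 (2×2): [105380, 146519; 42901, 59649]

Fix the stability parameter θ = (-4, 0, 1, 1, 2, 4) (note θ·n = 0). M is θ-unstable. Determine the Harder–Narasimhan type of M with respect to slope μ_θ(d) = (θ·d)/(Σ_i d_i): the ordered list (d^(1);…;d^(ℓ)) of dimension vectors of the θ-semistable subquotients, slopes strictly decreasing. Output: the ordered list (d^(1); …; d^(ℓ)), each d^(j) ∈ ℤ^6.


Barcode: M ≅ I[1,1]^2, I[1,2], I[1,6], I[3,3]^2, I[5,6]. HN layers by μ_θ (5 steps, strictly decreasing):
  μ^(1)=4; μ^(2)=2; μ^(3)=1; μ^(4)=0; μ^(5)=-4

((0, 0, 0, 0, 0, 2); (0, 0, 0, 0, 2, 0); (0, 0, 3, 1, 0, 0); (0, 2, 0, 0, 0, 0); (4, 0, 0, 0, 0, 0))


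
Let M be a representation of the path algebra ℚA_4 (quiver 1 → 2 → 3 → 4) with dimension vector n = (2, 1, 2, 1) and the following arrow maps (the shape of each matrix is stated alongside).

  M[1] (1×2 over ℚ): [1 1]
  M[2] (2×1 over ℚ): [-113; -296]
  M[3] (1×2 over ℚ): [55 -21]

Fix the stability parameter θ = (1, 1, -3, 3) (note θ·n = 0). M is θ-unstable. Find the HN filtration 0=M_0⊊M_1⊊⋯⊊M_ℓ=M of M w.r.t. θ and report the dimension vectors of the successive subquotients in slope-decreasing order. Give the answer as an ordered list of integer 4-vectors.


Interval decomposition of M: I[1,1], I[1,4], I[3,3].
HN type (ℓ=4): μ^(1)=3; μ^(2)=1; μ^(3)=-1/3; μ^(4)=-3

((0, 0, 0, 1); (1, 0, 0, 0); (1, 1, 1, 0); (0, 0, 1, 0))


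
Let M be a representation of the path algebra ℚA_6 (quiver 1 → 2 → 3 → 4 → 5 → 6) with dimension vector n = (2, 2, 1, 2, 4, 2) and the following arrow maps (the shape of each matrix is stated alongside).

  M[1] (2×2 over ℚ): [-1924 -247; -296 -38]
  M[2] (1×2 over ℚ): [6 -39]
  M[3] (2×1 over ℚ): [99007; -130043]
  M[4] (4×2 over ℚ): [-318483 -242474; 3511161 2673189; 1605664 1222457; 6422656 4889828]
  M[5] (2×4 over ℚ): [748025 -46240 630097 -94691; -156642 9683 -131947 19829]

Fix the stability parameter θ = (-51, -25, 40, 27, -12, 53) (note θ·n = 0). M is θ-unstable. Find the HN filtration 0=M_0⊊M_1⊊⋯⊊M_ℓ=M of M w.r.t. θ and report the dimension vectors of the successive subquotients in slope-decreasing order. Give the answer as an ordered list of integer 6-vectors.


Interval decomposition of M: I[1,1], I[1,2], I[2,6], I[4,6], I[5,5]^2.
HN type (ℓ=6): μ^(1)=53; μ^(2)=55/3; μ^(3)=15/2; μ^(4)=-12; μ^(5)=-25; μ^(6)=-51

((0, 0, 0, 0, 0, 2); (0, 0, 1, 1, 1, 0); (0, 0, 0, 1, 1, 0); (0, 0, 0, 0, 2, 0); (0, 2, 0, 0, 0, 0); (2, 0, 0, 0, 0, 0))


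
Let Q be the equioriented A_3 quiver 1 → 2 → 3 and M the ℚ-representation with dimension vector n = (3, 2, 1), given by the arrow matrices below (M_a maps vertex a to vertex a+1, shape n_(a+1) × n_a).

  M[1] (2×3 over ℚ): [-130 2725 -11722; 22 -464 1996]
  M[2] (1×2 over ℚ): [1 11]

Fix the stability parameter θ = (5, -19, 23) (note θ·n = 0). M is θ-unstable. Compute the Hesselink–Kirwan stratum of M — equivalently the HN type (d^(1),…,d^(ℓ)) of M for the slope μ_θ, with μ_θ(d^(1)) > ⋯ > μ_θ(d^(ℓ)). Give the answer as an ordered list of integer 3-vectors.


Interval decomposition of M: I[1,1], I[1,2], I[1,3].
HN type (ℓ=3): μ^(1)=23; μ^(2)=5; μ^(3)=-7

((0, 0, 1); (1, 0, 0); (2, 2, 0))


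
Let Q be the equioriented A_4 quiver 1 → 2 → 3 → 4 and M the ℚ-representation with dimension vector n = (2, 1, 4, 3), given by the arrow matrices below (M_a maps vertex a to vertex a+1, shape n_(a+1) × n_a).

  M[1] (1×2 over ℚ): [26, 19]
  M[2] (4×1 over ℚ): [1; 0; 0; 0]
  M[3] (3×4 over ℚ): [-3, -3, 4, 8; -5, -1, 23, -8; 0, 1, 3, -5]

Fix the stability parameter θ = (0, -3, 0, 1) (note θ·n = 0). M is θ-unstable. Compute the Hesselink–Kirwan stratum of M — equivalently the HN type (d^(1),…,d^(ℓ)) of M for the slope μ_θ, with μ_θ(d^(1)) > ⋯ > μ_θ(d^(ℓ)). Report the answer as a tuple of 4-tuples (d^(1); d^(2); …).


Barcode: M ≅ I[1,1], I[1,4], I[3,3], I[3,4]^2. HN layers by μ_θ (3 steps, strictly decreasing):
  μ^(1)=1; μ^(2)=0; μ^(3)=-3/2

((0, 0, 0, 3); (1, 0, 4, 0); (1, 1, 0, 0))


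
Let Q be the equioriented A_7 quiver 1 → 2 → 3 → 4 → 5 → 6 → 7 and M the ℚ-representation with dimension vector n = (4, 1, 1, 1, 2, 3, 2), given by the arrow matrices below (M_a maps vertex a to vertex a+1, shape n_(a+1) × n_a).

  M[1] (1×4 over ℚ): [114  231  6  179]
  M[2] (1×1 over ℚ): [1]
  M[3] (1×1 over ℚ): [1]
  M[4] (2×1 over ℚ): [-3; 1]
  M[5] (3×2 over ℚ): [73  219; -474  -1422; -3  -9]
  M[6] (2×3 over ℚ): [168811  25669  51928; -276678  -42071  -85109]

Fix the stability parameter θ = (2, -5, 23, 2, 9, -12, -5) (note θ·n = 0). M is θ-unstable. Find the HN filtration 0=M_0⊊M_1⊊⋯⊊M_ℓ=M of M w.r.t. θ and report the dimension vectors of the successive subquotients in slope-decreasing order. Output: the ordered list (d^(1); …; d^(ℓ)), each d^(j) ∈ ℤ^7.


Barcode: M ≅ I[1,1]^3, I[1,5], I[5,7], I[6,6], I[6,7]. HN layers by μ_θ (6 steps, strictly decreasing):
  μ^(1)=34/3; μ^(2)=2; μ^(3)=-3/2; μ^(4)=-8/3; μ^(5)=-5; μ^(6)=-12

((0, 0, 1, 1, 1, 0, 0); (3, 0, 0, 0, 0, 0, 0); (1, 1, 0, 0, 0, 0, 0); (0, 0, 0, 0, 1, 1, 1); (0, 0, 0, 0, 0, 0, 1); (0, 0, 0, 0, 0, 2, 0))


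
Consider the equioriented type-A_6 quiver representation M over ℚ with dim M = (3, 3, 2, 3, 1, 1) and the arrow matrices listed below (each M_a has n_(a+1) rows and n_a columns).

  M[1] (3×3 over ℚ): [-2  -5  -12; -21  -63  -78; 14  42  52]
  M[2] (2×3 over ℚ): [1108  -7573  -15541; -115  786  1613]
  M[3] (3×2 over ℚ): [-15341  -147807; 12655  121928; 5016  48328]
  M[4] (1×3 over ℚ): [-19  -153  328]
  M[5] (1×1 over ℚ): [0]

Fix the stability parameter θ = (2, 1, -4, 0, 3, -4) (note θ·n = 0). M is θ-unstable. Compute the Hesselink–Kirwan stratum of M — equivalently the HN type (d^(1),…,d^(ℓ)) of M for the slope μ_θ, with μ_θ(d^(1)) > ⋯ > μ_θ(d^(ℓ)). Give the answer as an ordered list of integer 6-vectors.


Barcode: M ≅ I[1,1], I[1,4], I[1,5], I[2,2], I[4,4], I[6,6]. HN layers by μ_θ (6 steps, strictly decreasing):
  μ^(1)=3; μ^(2)=2; μ^(3)=1; μ^(4)=0; μ^(5)=-1/3; μ^(6)=-4

((0, 0, 0, 0, 1, 0); (1, 0, 0, 0, 0, 0); (0, 1, 0, 0, 0, 0); (0, 0, 0, 3, 0, 0); (2, 2, 2, 0, 0, 0); (0, 0, 0, 0, 0, 1))


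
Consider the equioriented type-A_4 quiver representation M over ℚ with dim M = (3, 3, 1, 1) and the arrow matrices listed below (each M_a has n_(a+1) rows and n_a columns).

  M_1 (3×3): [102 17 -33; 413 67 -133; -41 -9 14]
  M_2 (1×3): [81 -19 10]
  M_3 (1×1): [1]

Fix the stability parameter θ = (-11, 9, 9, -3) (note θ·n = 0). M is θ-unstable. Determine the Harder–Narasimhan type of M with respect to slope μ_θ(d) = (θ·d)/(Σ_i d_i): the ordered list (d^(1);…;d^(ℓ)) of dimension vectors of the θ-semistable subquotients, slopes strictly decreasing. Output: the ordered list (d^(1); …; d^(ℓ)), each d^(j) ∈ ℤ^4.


Barcode: M ≅ I[1,2]^2, I[1,4]. HN layers by μ_θ (3 steps, strictly decreasing):
  μ^(1)=9; μ^(2)=5; μ^(3)=-11

((0, 2, 0, 0); (0, 1, 1, 1); (3, 0, 0, 0))


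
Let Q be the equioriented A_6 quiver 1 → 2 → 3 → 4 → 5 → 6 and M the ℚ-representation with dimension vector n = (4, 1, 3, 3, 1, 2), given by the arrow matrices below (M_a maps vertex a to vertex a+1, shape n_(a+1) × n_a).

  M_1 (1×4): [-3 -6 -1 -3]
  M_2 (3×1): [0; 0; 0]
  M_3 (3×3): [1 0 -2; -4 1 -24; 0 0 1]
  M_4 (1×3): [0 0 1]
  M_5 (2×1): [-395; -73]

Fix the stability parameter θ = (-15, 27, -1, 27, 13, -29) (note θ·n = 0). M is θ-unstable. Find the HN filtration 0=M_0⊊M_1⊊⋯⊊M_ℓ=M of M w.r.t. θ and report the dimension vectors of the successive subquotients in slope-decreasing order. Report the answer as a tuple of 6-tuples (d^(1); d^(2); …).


Interval decomposition of M: I[1,1]^3, I[1,2], I[3,4]^2, I[3,6], I[6,6].
HN type (ℓ=5): μ^(1)=27; μ^(2)=11/3; μ^(3)=-1; μ^(4)=-15; μ^(5)=-29

((0, 1, 0, 2, 0, 0); (0, 0, 0, 1, 1, 1); (0, 0, 3, 0, 0, 0); (4, 0, 0, 0, 0, 0); (0, 0, 0, 0, 0, 1))


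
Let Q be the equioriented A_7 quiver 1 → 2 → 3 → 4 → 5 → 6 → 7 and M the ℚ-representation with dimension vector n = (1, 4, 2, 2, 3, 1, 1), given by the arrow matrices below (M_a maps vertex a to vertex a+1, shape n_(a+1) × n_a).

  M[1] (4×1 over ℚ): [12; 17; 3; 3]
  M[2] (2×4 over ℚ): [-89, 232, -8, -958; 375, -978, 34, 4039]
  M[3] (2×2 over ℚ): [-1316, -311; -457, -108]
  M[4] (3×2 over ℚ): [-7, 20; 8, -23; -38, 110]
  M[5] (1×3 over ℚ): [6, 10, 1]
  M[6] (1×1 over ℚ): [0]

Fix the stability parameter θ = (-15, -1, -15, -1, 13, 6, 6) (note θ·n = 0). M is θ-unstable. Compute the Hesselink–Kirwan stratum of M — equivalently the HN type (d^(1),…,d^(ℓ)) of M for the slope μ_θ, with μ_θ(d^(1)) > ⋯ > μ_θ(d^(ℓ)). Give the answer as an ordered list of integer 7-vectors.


Barcode: M ≅ I[1,5], I[2,2]^2, I[2,5], I[5,6], I[7,7]. HN layers by μ_θ (6 steps, strictly decreasing):
  μ^(1)=13; μ^(2)=19/2; μ^(3)=6; μ^(4)=-1; μ^(5)=-8; μ^(6)=-15

((0, 0, 0, 0, 2, 0, 0); (0, 0, 0, 0, 1, 1, 0); (0, 0, 0, 0, 0, 0, 1); (0, 2, 0, 2, 0, 0, 0); (0, 2, 2, 0, 0, 0, 0); (1, 0, 0, 0, 0, 0, 0))


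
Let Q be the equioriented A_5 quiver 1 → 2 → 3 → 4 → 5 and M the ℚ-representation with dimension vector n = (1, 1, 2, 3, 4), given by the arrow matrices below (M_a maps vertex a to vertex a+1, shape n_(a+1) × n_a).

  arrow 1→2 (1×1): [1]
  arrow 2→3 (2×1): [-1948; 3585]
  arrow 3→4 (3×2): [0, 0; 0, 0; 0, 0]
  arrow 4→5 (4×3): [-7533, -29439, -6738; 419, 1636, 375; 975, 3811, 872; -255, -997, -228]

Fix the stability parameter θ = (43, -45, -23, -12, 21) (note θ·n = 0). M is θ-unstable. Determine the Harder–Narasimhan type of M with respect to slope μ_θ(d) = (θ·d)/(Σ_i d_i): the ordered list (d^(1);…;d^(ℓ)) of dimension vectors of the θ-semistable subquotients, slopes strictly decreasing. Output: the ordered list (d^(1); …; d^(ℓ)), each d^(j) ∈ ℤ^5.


Interval decomposition of M: I[1,3], I[3,3], I[4,5]^3, I[5,5].
HN type (ℓ=4): μ^(1)=21; μ^(2)=-25/3; μ^(3)=-12; μ^(4)=-23

((0, 0, 0, 0, 4); (1, 1, 1, 0, 0); (0, 0, 0, 3, 0); (0, 0, 1, 0, 0))


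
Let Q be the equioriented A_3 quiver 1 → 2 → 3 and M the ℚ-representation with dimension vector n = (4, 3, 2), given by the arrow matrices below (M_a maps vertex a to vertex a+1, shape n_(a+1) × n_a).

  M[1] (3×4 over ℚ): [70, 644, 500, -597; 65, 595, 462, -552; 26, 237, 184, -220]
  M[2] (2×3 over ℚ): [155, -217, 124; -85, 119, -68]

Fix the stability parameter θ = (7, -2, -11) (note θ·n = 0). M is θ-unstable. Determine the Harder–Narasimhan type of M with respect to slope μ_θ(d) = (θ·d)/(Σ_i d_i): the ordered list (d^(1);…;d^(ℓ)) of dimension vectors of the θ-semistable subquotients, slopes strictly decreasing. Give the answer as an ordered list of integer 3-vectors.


Via rank(M_{q-1}∘⋯∘M_p): M ≅ I[1,1], I[1,2]^2, I[1,3], I[3,3].
μ_θ-semistable layers: μ^(1)=7; μ^(2)=5/2; μ^(3)=-2; μ^(4)=-11

((1, 0, 0); (2, 2, 0); (1, 1, 1); (0, 0, 1))


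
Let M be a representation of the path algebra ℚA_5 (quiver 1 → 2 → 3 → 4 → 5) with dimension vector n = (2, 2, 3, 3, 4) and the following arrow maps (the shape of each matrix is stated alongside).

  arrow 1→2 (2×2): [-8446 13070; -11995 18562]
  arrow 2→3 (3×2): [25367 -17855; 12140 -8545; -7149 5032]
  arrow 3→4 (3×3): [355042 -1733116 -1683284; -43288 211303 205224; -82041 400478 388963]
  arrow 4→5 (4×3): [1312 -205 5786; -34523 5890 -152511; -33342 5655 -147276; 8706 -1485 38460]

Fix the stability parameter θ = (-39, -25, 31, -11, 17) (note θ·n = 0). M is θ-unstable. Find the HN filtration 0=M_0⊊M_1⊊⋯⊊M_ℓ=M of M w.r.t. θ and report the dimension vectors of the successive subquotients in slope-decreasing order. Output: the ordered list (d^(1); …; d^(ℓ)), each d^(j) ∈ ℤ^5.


Barcode: M ≅ I[1,5]^2, I[3,4], I[5,5]^2. HN layers by μ_θ (4 steps, strictly decreasing):
  μ^(1)=17; μ^(2)=10; μ^(3)=-25; μ^(4)=-39

((0, 0, 0, 0, 4); (0, 0, 3, 3, 0); (0, 2, 0, 0, 0); (2, 0, 0, 0, 0))


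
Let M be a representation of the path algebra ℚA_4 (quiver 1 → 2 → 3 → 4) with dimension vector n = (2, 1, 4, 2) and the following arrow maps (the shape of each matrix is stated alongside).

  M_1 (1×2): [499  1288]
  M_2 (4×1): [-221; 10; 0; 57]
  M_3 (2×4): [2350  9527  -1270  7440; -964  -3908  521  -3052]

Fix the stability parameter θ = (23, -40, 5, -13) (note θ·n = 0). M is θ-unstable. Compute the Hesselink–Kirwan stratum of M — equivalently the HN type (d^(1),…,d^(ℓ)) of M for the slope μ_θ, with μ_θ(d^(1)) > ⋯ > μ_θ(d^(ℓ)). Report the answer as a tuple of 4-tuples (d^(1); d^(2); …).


Barcode: M ≅ I[1,1], I[1,3], I[3,3], I[3,4]^2. HN layers by μ_θ (4 steps, strictly decreasing):
  μ^(1)=23; μ^(2)=5; μ^(3)=-4; μ^(4)=-17/2

((1, 0, 0, 0); (0, 0, 2, 0); (0, 0, 2, 2); (1, 1, 0, 0))
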